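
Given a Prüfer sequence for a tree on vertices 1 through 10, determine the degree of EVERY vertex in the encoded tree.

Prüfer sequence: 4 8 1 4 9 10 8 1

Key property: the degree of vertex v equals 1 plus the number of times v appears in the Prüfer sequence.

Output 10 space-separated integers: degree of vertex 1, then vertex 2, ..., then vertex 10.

p_1 = 4: count[4] becomes 1
p_2 = 8: count[8] becomes 1
p_3 = 1: count[1] becomes 1
p_4 = 4: count[4] becomes 2
p_5 = 9: count[9] becomes 1
p_6 = 10: count[10] becomes 1
p_7 = 8: count[8] becomes 2
p_8 = 1: count[1] becomes 2
Degrees (1 + count): deg[1]=1+2=3, deg[2]=1+0=1, deg[3]=1+0=1, deg[4]=1+2=3, deg[5]=1+0=1, deg[6]=1+0=1, deg[7]=1+0=1, deg[8]=1+2=3, deg[9]=1+1=2, deg[10]=1+1=2

Answer: 3 1 1 3 1 1 1 3 2 2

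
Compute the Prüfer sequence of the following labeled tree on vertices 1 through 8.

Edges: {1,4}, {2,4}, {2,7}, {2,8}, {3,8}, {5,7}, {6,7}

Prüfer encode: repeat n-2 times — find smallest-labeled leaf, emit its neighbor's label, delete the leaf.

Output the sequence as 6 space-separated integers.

Step 1: leaves = {1,3,5,6}. Remove smallest leaf 1, emit neighbor 4.
Step 2: leaves = {3,4,5,6}. Remove smallest leaf 3, emit neighbor 8.
Step 3: leaves = {4,5,6,8}. Remove smallest leaf 4, emit neighbor 2.
Step 4: leaves = {5,6,8}. Remove smallest leaf 5, emit neighbor 7.
Step 5: leaves = {6,8}. Remove smallest leaf 6, emit neighbor 7.
Step 6: leaves = {7,8}. Remove smallest leaf 7, emit neighbor 2.
Done: 2 vertices remain (2, 8). Sequence = [4 8 2 7 7 2]

Answer: 4 8 2 7 7 2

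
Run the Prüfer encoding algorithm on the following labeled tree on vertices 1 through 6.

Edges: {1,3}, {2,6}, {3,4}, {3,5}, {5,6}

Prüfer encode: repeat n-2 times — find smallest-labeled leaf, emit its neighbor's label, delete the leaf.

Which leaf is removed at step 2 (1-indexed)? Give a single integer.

Answer: 2

Derivation:
Step 1: current leaves = {1,2,4}. Remove leaf 1 (neighbor: 3).
Step 2: current leaves = {2,4}. Remove leaf 2 (neighbor: 6).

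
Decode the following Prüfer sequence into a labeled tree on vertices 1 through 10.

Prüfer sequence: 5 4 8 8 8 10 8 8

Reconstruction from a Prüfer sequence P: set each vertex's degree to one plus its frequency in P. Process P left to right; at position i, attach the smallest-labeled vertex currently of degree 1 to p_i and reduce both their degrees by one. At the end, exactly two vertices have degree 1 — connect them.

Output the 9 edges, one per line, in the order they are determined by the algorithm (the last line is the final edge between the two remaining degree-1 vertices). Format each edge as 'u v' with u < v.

Answer: 1 5
2 4
3 8
4 8
5 8
6 10
7 8
8 9
8 10

Derivation:
Initial degrees: {1:1, 2:1, 3:1, 4:2, 5:2, 6:1, 7:1, 8:6, 9:1, 10:2}
Step 1: smallest deg-1 vertex = 1, p_1 = 5. Add edge {1,5}. Now deg[1]=0, deg[5]=1.
Step 2: smallest deg-1 vertex = 2, p_2 = 4. Add edge {2,4}. Now deg[2]=0, deg[4]=1.
Step 3: smallest deg-1 vertex = 3, p_3 = 8. Add edge {3,8}. Now deg[3]=0, deg[8]=5.
Step 4: smallest deg-1 vertex = 4, p_4 = 8. Add edge {4,8}. Now deg[4]=0, deg[8]=4.
Step 5: smallest deg-1 vertex = 5, p_5 = 8. Add edge {5,8}. Now deg[5]=0, deg[8]=3.
Step 6: smallest deg-1 vertex = 6, p_6 = 10. Add edge {6,10}. Now deg[6]=0, deg[10]=1.
Step 7: smallest deg-1 vertex = 7, p_7 = 8. Add edge {7,8}. Now deg[7]=0, deg[8]=2.
Step 8: smallest deg-1 vertex = 9, p_8 = 8. Add edge {8,9}. Now deg[9]=0, deg[8]=1.
Final: two remaining deg-1 vertices are 8, 10. Add edge {8,10}.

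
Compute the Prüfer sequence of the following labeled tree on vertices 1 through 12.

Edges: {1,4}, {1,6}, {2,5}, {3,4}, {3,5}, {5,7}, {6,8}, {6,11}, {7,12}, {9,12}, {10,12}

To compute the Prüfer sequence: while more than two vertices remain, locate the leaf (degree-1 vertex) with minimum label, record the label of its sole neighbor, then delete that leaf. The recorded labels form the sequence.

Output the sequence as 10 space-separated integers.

Answer: 5 6 12 12 6 1 4 3 5 7

Derivation:
Step 1: leaves = {2,8,9,10,11}. Remove smallest leaf 2, emit neighbor 5.
Step 2: leaves = {8,9,10,11}. Remove smallest leaf 8, emit neighbor 6.
Step 3: leaves = {9,10,11}. Remove smallest leaf 9, emit neighbor 12.
Step 4: leaves = {10,11}. Remove smallest leaf 10, emit neighbor 12.
Step 5: leaves = {11,12}. Remove smallest leaf 11, emit neighbor 6.
Step 6: leaves = {6,12}. Remove smallest leaf 6, emit neighbor 1.
Step 7: leaves = {1,12}. Remove smallest leaf 1, emit neighbor 4.
Step 8: leaves = {4,12}. Remove smallest leaf 4, emit neighbor 3.
Step 9: leaves = {3,12}. Remove smallest leaf 3, emit neighbor 5.
Step 10: leaves = {5,12}. Remove smallest leaf 5, emit neighbor 7.
Done: 2 vertices remain (7, 12). Sequence = [5 6 12 12 6 1 4 3 5 7]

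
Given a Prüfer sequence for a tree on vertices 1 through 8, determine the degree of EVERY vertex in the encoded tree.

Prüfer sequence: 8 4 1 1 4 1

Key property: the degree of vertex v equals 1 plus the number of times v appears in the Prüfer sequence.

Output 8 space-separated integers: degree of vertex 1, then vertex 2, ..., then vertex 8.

p_1 = 8: count[8] becomes 1
p_2 = 4: count[4] becomes 1
p_3 = 1: count[1] becomes 1
p_4 = 1: count[1] becomes 2
p_5 = 4: count[4] becomes 2
p_6 = 1: count[1] becomes 3
Degrees (1 + count): deg[1]=1+3=4, deg[2]=1+0=1, deg[3]=1+0=1, deg[4]=1+2=3, deg[5]=1+0=1, deg[6]=1+0=1, deg[7]=1+0=1, deg[8]=1+1=2

Answer: 4 1 1 3 1 1 1 2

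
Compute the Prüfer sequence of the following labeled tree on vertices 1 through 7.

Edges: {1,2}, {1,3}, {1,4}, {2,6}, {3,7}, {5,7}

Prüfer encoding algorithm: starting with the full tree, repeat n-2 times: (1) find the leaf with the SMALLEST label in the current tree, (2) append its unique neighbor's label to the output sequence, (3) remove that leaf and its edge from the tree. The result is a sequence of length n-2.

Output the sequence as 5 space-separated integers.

Answer: 1 7 2 1 3

Derivation:
Step 1: leaves = {4,5,6}. Remove smallest leaf 4, emit neighbor 1.
Step 2: leaves = {5,6}. Remove smallest leaf 5, emit neighbor 7.
Step 3: leaves = {6,7}. Remove smallest leaf 6, emit neighbor 2.
Step 4: leaves = {2,7}. Remove smallest leaf 2, emit neighbor 1.
Step 5: leaves = {1,7}. Remove smallest leaf 1, emit neighbor 3.
Done: 2 vertices remain (3, 7). Sequence = [1 7 2 1 3]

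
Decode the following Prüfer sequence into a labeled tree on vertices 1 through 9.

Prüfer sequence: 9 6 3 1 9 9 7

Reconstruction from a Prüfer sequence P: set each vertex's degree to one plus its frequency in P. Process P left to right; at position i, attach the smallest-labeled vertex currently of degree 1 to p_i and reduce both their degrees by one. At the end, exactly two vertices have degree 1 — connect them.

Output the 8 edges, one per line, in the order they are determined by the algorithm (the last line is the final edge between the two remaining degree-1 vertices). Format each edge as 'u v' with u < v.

Answer: 2 9
4 6
3 5
1 3
1 9
6 9
7 8
7 9

Derivation:
Initial degrees: {1:2, 2:1, 3:2, 4:1, 5:1, 6:2, 7:2, 8:1, 9:4}
Step 1: smallest deg-1 vertex = 2, p_1 = 9. Add edge {2,9}. Now deg[2]=0, deg[9]=3.
Step 2: smallest deg-1 vertex = 4, p_2 = 6. Add edge {4,6}. Now deg[4]=0, deg[6]=1.
Step 3: smallest deg-1 vertex = 5, p_3 = 3. Add edge {3,5}. Now deg[5]=0, deg[3]=1.
Step 4: smallest deg-1 vertex = 3, p_4 = 1. Add edge {1,3}. Now deg[3]=0, deg[1]=1.
Step 5: smallest deg-1 vertex = 1, p_5 = 9. Add edge {1,9}. Now deg[1]=0, deg[9]=2.
Step 6: smallest deg-1 vertex = 6, p_6 = 9. Add edge {6,9}. Now deg[6]=0, deg[9]=1.
Step 7: smallest deg-1 vertex = 8, p_7 = 7. Add edge {7,8}. Now deg[8]=0, deg[7]=1.
Final: two remaining deg-1 vertices are 7, 9. Add edge {7,9}.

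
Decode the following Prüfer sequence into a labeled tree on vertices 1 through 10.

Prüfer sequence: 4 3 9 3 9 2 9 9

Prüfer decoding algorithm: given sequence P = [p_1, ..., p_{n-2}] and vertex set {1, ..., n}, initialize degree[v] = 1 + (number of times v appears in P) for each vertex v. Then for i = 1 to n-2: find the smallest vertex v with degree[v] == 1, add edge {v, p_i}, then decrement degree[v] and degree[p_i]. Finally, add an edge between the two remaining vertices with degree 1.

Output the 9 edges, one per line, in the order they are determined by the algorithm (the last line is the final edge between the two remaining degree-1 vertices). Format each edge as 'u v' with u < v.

Initial degrees: {1:1, 2:2, 3:3, 4:2, 5:1, 6:1, 7:1, 8:1, 9:5, 10:1}
Step 1: smallest deg-1 vertex = 1, p_1 = 4. Add edge {1,4}. Now deg[1]=0, deg[4]=1.
Step 2: smallest deg-1 vertex = 4, p_2 = 3. Add edge {3,4}. Now deg[4]=0, deg[3]=2.
Step 3: smallest deg-1 vertex = 5, p_3 = 9. Add edge {5,9}. Now deg[5]=0, deg[9]=4.
Step 4: smallest deg-1 vertex = 6, p_4 = 3. Add edge {3,6}. Now deg[6]=0, deg[3]=1.
Step 5: smallest deg-1 vertex = 3, p_5 = 9. Add edge {3,9}. Now deg[3]=0, deg[9]=3.
Step 6: smallest deg-1 vertex = 7, p_6 = 2. Add edge {2,7}. Now deg[7]=0, deg[2]=1.
Step 7: smallest deg-1 vertex = 2, p_7 = 9. Add edge {2,9}. Now deg[2]=0, deg[9]=2.
Step 8: smallest deg-1 vertex = 8, p_8 = 9. Add edge {8,9}. Now deg[8]=0, deg[9]=1.
Final: two remaining deg-1 vertices are 9, 10. Add edge {9,10}.

Answer: 1 4
3 4
5 9
3 6
3 9
2 7
2 9
8 9
9 10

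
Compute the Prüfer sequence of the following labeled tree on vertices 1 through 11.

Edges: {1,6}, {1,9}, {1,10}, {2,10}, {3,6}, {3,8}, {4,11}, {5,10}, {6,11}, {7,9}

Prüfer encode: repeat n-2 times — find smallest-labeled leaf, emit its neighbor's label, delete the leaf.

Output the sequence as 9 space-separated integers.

Answer: 10 11 10 9 3 6 1 1 6

Derivation:
Step 1: leaves = {2,4,5,7,8}. Remove smallest leaf 2, emit neighbor 10.
Step 2: leaves = {4,5,7,8}. Remove smallest leaf 4, emit neighbor 11.
Step 3: leaves = {5,7,8,11}. Remove smallest leaf 5, emit neighbor 10.
Step 4: leaves = {7,8,10,11}. Remove smallest leaf 7, emit neighbor 9.
Step 5: leaves = {8,9,10,11}. Remove smallest leaf 8, emit neighbor 3.
Step 6: leaves = {3,9,10,11}. Remove smallest leaf 3, emit neighbor 6.
Step 7: leaves = {9,10,11}. Remove smallest leaf 9, emit neighbor 1.
Step 8: leaves = {10,11}. Remove smallest leaf 10, emit neighbor 1.
Step 9: leaves = {1,11}. Remove smallest leaf 1, emit neighbor 6.
Done: 2 vertices remain (6, 11). Sequence = [10 11 10 9 3 6 1 1 6]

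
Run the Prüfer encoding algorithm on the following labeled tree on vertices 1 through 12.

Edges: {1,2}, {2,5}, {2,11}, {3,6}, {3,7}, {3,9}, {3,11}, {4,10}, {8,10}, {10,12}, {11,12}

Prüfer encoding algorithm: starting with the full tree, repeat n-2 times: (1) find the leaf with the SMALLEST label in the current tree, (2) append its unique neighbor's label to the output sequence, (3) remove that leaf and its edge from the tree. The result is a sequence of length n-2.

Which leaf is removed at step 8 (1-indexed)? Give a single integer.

Answer: 9

Derivation:
Step 1: current leaves = {1,4,5,6,7,8,9}. Remove leaf 1 (neighbor: 2).
Step 2: current leaves = {4,5,6,7,8,9}. Remove leaf 4 (neighbor: 10).
Step 3: current leaves = {5,6,7,8,9}. Remove leaf 5 (neighbor: 2).
Step 4: current leaves = {2,6,7,8,9}. Remove leaf 2 (neighbor: 11).
Step 5: current leaves = {6,7,8,9}. Remove leaf 6 (neighbor: 3).
Step 6: current leaves = {7,8,9}. Remove leaf 7 (neighbor: 3).
Step 7: current leaves = {8,9}. Remove leaf 8 (neighbor: 10).
Step 8: current leaves = {9,10}. Remove leaf 9 (neighbor: 3).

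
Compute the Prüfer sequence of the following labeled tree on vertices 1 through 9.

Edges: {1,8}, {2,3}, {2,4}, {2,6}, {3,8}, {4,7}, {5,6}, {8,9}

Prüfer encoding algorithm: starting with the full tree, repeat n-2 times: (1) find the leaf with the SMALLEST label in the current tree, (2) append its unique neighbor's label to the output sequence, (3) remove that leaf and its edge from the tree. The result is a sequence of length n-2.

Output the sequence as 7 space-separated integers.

Step 1: leaves = {1,5,7,9}. Remove smallest leaf 1, emit neighbor 8.
Step 2: leaves = {5,7,9}. Remove smallest leaf 5, emit neighbor 6.
Step 3: leaves = {6,7,9}. Remove smallest leaf 6, emit neighbor 2.
Step 4: leaves = {7,9}. Remove smallest leaf 7, emit neighbor 4.
Step 5: leaves = {4,9}. Remove smallest leaf 4, emit neighbor 2.
Step 6: leaves = {2,9}. Remove smallest leaf 2, emit neighbor 3.
Step 7: leaves = {3,9}. Remove smallest leaf 3, emit neighbor 8.
Done: 2 vertices remain (8, 9). Sequence = [8 6 2 4 2 3 8]

Answer: 8 6 2 4 2 3 8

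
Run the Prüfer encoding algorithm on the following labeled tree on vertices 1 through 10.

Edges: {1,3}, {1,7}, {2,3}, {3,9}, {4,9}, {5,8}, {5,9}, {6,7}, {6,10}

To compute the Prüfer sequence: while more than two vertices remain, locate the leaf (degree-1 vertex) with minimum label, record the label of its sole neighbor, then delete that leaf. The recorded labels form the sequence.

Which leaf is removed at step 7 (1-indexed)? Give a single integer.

Step 1: current leaves = {2,4,8,10}. Remove leaf 2 (neighbor: 3).
Step 2: current leaves = {4,8,10}. Remove leaf 4 (neighbor: 9).
Step 3: current leaves = {8,10}. Remove leaf 8 (neighbor: 5).
Step 4: current leaves = {5,10}. Remove leaf 5 (neighbor: 9).
Step 5: current leaves = {9,10}. Remove leaf 9 (neighbor: 3).
Step 6: current leaves = {3,10}. Remove leaf 3 (neighbor: 1).
Step 7: current leaves = {1,10}. Remove leaf 1 (neighbor: 7).

Answer: 1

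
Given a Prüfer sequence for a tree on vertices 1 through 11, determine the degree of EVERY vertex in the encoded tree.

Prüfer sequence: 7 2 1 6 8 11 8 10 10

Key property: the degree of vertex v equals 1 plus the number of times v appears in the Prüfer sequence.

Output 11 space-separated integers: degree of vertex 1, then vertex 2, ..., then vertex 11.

p_1 = 7: count[7] becomes 1
p_2 = 2: count[2] becomes 1
p_3 = 1: count[1] becomes 1
p_4 = 6: count[6] becomes 1
p_5 = 8: count[8] becomes 1
p_6 = 11: count[11] becomes 1
p_7 = 8: count[8] becomes 2
p_8 = 10: count[10] becomes 1
p_9 = 10: count[10] becomes 2
Degrees (1 + count): deg[1]=1+1=2, deg[2]=1+1=2, deg[3]=1+0=1, deg[4]=1+0=1, deg[5]=1+0=1, deg[6]=1+1=2, deg[7]=1+1=2, deg[8]=1+2=3, deg[9]=1+0=1, deg[10]=1+2=3, deg[11]=1+1=2

Answer: 2 2 1 1 1 2 2 3 1 3 2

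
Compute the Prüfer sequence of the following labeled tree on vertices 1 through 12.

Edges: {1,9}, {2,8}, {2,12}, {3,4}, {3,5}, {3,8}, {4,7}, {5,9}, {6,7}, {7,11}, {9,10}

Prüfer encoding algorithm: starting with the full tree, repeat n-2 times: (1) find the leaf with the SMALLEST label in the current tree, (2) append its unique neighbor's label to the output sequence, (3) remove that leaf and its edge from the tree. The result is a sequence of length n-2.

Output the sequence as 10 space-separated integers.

Step 1: leaves = {1,6,10,11,12}. Remove smallest leaf 1, emit neighbor 9.
Step 2: leaves = {6,10,11,12}. Remove smallest leaf 6, emit neighbor 7.
Step 3: leaves = {10,11,12}. Remove smallest leaf 10, emit neighbor 9.
Step 4: leaves = {9,11,12}. Remove smallest leaf 9, emit neighbor 5.
Step 5: leaves = {5,11,12}. Remove smallest leaf 5, emit neighbor 3.
Step 6: leaves = {11,12}. Remove smallest leaf 11, emit neighbor 7.
Step 7: leaves = {7,12}. Remove smallest leaf 7, emit neighbor 4.
Step 8: leaves = {4,12}. Remove smallest leaf 4, emit neighbor 3.
Step 9: leaves = {3,12}. Remove smallest leaf 3, emit neighbor 8.
Step 10: leaves = {8,12}. Remove smallest leaf 8, emit neighbor 2.
Done: 2 vertices remain (2, 12). Sequence = [9 7 9 5 3 7 4 3 8 2]

Answer: 9 7 9 5 3 7 4 3 8 2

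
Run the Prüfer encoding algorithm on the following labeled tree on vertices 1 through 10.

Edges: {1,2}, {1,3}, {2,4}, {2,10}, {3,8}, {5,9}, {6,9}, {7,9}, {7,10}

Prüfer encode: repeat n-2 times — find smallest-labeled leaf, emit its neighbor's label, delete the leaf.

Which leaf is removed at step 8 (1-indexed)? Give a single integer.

Step 1: current leaves = {4,5,6,8}. Remove leaf 4 (neighbor: 2).
Step 2: current leaves = {5,6,8}. Remove leaf 5 (neighbor: 9).
Step 3: current leaves = {6,8}. Remove leaf 6 (neighbor: 9).
Step 4: current leaves = {8,9}. Remove leaf 8 (neighbor: 3).
Step 5: current leaves = {3,9}. Remove leaf 3 (neighbor: 1).
Step 6: current leaves = {1,9}. Remove leaf 1 (neighbor: 2).
Step 7: current leaves = {2,9}. Remove leaf 2 (neighbor: 10).
Step 8: current leaves = {9,10}. Remove leaf 9 (neighbor: 7).

Answer: 9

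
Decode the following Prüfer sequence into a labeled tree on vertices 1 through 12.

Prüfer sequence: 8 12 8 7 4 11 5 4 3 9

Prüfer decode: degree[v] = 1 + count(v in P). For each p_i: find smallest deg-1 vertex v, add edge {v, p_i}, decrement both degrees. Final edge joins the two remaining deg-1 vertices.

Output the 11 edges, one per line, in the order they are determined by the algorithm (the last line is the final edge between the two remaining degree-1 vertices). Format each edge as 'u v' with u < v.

Answer: 1 8
2 12
6 8
7 8
4 7
10 11
5 11
4 5
3 4
3 9
9 12

Derivation:
Initial degrees: {1:1, 2:1, 3:2, 4:3, 5:2, 6:1, 7:2, 8:3, 9:2, 10:1, 11:2, 12:2}
Step 1: smallest deg-1 vertex = 1, p_1 = 8. Add edge {1,8}. Now deg[1]=0, deg[8]=2.
Step 2: smallest deg-1 vertex = 2, p_2 = 12. Add edge {2,12}. Now deg[2]=0, deg[12]=1.
Step 3: smallest deg-1 vertex = 6, p_3 = 8. Add edge {6,8}. Now deg[6]=0, deg[8]=1.
Step 4: smallest deg-1 vertex = 8, p_4 = 7. Add edge {7,8}. Now deg[8]=0, deg[7]=1.
Step 5: smallest deg-1 vertex = 7, p_5 = 4. Add edge {4,7}. Now deg[7]=0, deg[4]=2.
Step 6: smallest deg-1 vertex = 10, p_6 = 11. Add edge {10,11}. Now deg[10]=0, deg[11]=1.
Step 7: smallest deg-1 vertex = 11, p_7 = 5. Add edge {5,11}. Now deg[11]=0, deg[5]=1.
Step 8: smallest deg-1 vertex = 5, p_8 = 4. Add edge {4,5}. Now deg[5]=0, deg[4]=1.
Step 9: smallest deg-1 vertex = 4, p_9 = 3. Add edge {3,4}. Now deg[4]=0, deg[3]=1.
Step 10: smallest deg-1 vertex = 3, p_10 = 9. Add edge {3,9}. Now deg[3]=0, deg[9]=1.
Final: two remaining deg-1 vertices are 9, 12. Add edge {9,12}.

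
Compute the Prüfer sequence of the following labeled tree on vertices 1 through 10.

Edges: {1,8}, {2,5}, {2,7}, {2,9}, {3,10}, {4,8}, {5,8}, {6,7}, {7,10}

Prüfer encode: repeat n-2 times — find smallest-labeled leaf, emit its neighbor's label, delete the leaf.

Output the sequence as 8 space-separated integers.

Step 1: leaves = {1,3,4,6,9}. Remove smallest leaf 1, emit neighbor 8.
Step 2: leaves = {3,4,6,9}. Remove smallest leaf 3, emit neighbor 10.
Step 3: leaves = {4,6,9,10}. Remove smallest leaf 4, emit neighbor 8.
Step 4: leaves = {6,8,9,10}. Remove smallest leaf 6, emit neighbor 7.
Step 5: leaves = {8,9,10}. Remove smallest leaf 8, emit neighbor 5.
Step 6: leaves = {5,9,10}. Remove smallest leaf 5, emit neighbor 2.
Step 7: leaves = {9,10}. Remove smallest leaf 9, emit neighbor 2.
Step 8: leaves = {2,10}. Remove smallest leaf 2, emit neighbor 7.
Done: 2 vertices remain (7, 10). Sequence = [8 10 8 7 5 2 2 7]

Answer: 8 10 8 7 5 2 2 7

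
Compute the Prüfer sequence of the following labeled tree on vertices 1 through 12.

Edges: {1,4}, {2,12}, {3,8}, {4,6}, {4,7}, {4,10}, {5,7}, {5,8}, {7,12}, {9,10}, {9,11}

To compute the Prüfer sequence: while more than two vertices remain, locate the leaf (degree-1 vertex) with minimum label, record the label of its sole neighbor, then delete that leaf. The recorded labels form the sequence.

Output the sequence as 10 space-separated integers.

Step 1: leaves = {1,2,3,6,11}. Remove smallest leaf 1, emit neighbor 4.
Step 2: leaves = {2,3,6,11}. Remove smallest leaf 2, emit neighbor 12.
Step 3: leaves = {3,6,11,12}. Remove smallest leaf 3, emit neighbor 8.
Step 4: leaves = {6,8,11,12}. Remove smallest leaf 6, emit neighbor 4.
Step 5: leaves = {8,11,12}. Remove smallest leaf 8, emit neighbor 5.
Step 6: leaves = {5,11,12}. Remove smallest leaf 5, emit neighbor 7.
Step 7: leaves = {11,12}. Remove smallest leaf 11, emit neighbor 9.
Step 8: leaves = {9,12}. Remove smallest leaf 9, emit neighbor 10.
Step 9: leaves = {10,12}. Remove smallest leaf 10, emit neighbor 4.
Step 10: leaves = {4,12}. Remove smallest leaf 4, emit neighbor 7.
Done: 2 vertices remain (7, 12). Sequence = [4 12 8 4 5 7 9 10 4 7]

Answer: 4 12 8 4 5 7 9 10 4 7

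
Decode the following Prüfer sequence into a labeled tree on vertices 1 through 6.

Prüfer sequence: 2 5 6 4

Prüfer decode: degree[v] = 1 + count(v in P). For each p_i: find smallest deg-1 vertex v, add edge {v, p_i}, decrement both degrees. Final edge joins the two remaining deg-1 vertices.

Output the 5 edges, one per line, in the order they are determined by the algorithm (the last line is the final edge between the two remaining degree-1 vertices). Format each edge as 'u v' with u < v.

Answer: 1 2
2 5
3 6
4 5
4 6

Derivation:
Initial degrees: {1:1, 2:2, 3:1, 4:2, 5:2, 6:2}
Step 1: smallest deg-1 vertex = 1, p_1 = 2. Add edge {1,2}. Now deg[1]=0, deg[2]=1.
Step 2: smallest deg-1 vertex = 2, p_2 = 5. Add edge {2,5}. Now deg[2]=0, deg[5]=1.
Step 3: smallest deg-1 vertex = 3, p_3 = 6. Add edge {3,6}. Now deg[3]=0, deg[6]=1.
Step 4: smallest deg-1 vertex = 5, p_4 = 4. Add edge {4,5}. Now deg[5]=0, deg[4]=1.
Final: two remaining deg-1 vertices are 4, 6. Add edge {4,6}.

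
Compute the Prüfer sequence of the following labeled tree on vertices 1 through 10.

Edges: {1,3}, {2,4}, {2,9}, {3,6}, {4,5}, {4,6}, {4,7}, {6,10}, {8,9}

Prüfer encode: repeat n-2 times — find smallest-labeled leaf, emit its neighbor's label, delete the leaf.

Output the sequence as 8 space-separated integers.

Step 1: leaves = {1,5,7,8,10}. Remove smallest leaf 1, emit neighbor 3.
Step 2: leaves = {3,5,7,8,10}. Remove smallest leaf 3, emit neighbor 6.
Step 3: leaves = {5,7,8,10}. Remove smallest leaf 5, emit neighbor 4.
Step 4: leaves = {7,8,10}. Remove smallest leaf 7, emit neighbor 4.
Step 5: leaves = {8,10}. Remove smallest leaf 8, emit neighbor 9.
Step 6: leaves = {9,10}. Remove smallest leaf 9, emit neighbor 2.
Step 7: leaves = {2,10}. Remove smallest leaf 2, emit neighbor 4.
Step 8: leaves = {4,10}. Remove smallest leaf 4, emit neighbor 6.
Done: 2 vertices remain (6, 10). Sequence = [3 6 4 4 9 2 4 6]

Answer: 3 6 4 4 9 2 4 6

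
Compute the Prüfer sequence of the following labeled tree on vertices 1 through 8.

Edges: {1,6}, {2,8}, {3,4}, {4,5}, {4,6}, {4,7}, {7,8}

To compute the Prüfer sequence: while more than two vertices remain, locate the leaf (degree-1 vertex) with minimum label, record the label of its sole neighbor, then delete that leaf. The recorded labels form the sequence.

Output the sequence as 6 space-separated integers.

Answer: 6 8 4 4 4 7

Derivation:
Step 1: leaves = {1,2,3,5}. Remove smallest leaf 1, emit neighbor 6.
Step 2: leaves = {2,3,5,6}. Remove smallest leaf 2, emit neighbor 8.
Step 3: leaves = {3,5,6,8}. Remove smallest leaf 3, emit neighbor 4.
Step 4: leaves = {5,6,8}. Remove smallest leaf 5, emit neighbor 4.
Step 5: leaves = {6,8}. Remove smallest leaf 6, emit neighbor 4.
Step 6: leaves = {4,8}. Remove smallest leaf 4, emit neighbor 7.
Done: 2 vertices remain (7, 8). Sequence = [6 8 4 4 4 7]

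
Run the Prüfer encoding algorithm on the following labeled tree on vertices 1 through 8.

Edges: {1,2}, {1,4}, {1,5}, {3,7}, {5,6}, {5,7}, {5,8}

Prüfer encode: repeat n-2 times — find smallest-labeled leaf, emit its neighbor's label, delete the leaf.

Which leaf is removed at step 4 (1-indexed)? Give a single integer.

Step 1: current leaves = {2,3,4,6,8}. Remove leaf 2 (neighbor: 1).
Step 2: current leaves = {3,4,6,8}. Remove leaf 3 (neighbor: 7).
Step 3: current leaves = {4,6,7,8}. Remove leaf 4 (neighbor: 1).
Step 4: current leaves = {1,6,7,8}. Remove leaf 1 (neighbor: 5).

Answer: 1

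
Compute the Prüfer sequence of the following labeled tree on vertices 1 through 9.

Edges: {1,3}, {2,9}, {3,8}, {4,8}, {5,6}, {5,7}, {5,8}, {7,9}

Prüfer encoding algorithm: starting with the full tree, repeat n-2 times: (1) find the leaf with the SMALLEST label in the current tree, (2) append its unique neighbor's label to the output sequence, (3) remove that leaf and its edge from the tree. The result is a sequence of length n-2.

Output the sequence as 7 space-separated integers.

Step 1: leaves = {1,2,4,6}. Remove smallest leaf 1, emit neighbor 3.
Step 2: leaves = {2,3,4,6}. Remove smallest leaf 2, emit neighbor 9.
Step 3: leaves = {3,4,6,9}. Remove smallest leaf 3, emit neighbor 8.
Step 4: leaves = {4,6,9}. Remove smallest leaf 4, emit neighbor 8.
Step 5: leaves = {6,8,9}. Remove smallest leaf 6, emit neighbor 5.
Step 6: leaves = {8,9}. Remove smallest leaf 8, emit neighbor 5.
Step 7: leaves = {5,9}. Remove smallest leaf 5, emit neighbor 7.
Done: 2 vertices remain (7, 9). Sequence = [3 9 8 8 5 5 7]

Answer: 3 9 8 8 5 5 7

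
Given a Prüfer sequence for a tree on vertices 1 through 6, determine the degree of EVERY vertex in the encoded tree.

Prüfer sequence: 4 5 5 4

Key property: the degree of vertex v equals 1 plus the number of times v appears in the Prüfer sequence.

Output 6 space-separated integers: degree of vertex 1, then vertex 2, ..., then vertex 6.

p_1 = 4: count[4] becomes 1
p_2 = 5: count[5] becomes 1
p_3 = 5: count[5] becomes 2
p_4 = 4: count[4] becomes 2
Degrees (1 + count): deg[1]=1+0=1, deg[2]=1+0=1, deg[3]=1+0=1, deg[4]=1+2=3, deg[5]=1+2=3, deg[6]=1+0=1

Answer: 1 1 1 3 3 1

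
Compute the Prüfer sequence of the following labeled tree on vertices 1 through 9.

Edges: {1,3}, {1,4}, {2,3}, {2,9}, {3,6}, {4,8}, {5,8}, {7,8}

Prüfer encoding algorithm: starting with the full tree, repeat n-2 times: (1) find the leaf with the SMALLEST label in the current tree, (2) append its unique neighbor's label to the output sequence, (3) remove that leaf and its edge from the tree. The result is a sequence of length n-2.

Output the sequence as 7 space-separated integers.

Answer: 8 3 8 4 1 3 2

Derivation:
Step 1: leaves = {5,6,7,9}. Remove smallest leaf 5, emit neighbor 8.
Step 2: leaves = {6,7,9}. Remove smallest leaf 6, emit neighbor 3.
Step 3: leaves = {7,9}. Remove smallest leaf 7, emit neighbor 8.
Step 4: leaves = {8,9}. Remove smallest leaf 8, emit neighbor 4.
Step 5: leaves = {4,9}. Remove smallest leaf 4, emit neighbor 1.
Step 6: leaves = {1,9}. Remove smallest leaf 1, emit neighbor 3.
Step 7: leaves = {3,9}. Remove smallest leaf 3, emit neighbor 2.
Done: 2 vertices remain (2, 9). Sequence = [8 3 8 4 1 3 2]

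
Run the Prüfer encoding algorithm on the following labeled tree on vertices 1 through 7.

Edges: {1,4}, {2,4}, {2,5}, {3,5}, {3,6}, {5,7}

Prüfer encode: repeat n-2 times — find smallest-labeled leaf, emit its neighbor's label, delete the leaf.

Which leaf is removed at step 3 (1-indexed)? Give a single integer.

Answer: 2

Derivation:
Step 1: current leaves = {1,6,7}. Remove leaf 1 (neighbor: 4).
Step 2: current leaves = {4,6,7}. Remove leaf 4 (neighbor: 2).
Step 3: current leaves = {2,6,7}. Remove leaf 2 (neighbor: 5).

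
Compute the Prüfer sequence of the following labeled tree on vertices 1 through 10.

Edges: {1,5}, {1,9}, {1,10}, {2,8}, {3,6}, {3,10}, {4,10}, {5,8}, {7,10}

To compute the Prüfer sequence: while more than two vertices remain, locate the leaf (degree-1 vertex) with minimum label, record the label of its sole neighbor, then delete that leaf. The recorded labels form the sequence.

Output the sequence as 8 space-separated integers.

Step 1: leaves = {2,4,6,7,9}. Remove smallest leaf 2, emit neighbor 8.
Step 2: leaves = {4,6,7,8,9}. Remove smallest leaf 4, emit neighbor 10.
Step 3: leaves = {6,7,8,9}. Remove smallest leaf 6, emit neighbor 3.
Step 4: leaves = {3,7,8,9}. Remove smallest leaf 3, emit neighbor 10.
Step 5: leaves = {7,8,9}. Remove smallest leaf 7, emit neighbor 10.
Step 6: leaves = {8,9,10}. Remove smallest leaf 8, emit neighbor 5.
Step 7: leaves = {5,9,10}. Remove smallest leaf 5, emit neighbor 1.
Step 8: leaves = {9,10}. Remove smallest leaf 9, emit neighbor 1.
Done: 2 vertices remain (1, 10). Sequence = [8 10 3 10 10 5 1 1]

Answer: 8 10 3 10 10 5 1 1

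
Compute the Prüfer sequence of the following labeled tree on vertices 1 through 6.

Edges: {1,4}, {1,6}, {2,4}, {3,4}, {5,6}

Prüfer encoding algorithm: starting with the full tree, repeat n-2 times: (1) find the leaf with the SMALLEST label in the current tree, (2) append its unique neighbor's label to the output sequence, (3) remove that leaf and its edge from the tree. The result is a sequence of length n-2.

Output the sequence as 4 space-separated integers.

Step 1: leaves = {2,3,5}. Remove smallest leaf 2, emit neighbor 4.
Step 2: leaves = {3,5}. Remove smallest leaf 3, emit neighbor 4.
Step 3: leaves = {4,5}. Remove smallest leaf 4, emit neighbor 1.
Step 4: leaves = {1,5}. Remove smallest leaf 1, emit neighbor 6.
Done: 2 vertices remain (5, 6). Sequence = [4 4 1 6]

Answer: 4 4 1 6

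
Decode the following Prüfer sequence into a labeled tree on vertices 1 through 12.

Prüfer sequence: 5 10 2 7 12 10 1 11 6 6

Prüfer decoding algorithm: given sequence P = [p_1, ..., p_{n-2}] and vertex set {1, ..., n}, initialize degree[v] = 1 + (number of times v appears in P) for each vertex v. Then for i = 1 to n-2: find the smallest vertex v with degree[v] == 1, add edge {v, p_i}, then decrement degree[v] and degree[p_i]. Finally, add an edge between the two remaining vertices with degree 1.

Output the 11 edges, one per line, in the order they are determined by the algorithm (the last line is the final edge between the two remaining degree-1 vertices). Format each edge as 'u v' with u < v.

Answer: 3 5
4 10
2 5
2 7
7 12
8 10
1 9
1 11
6 10
6 11
6 12

Derivation:
Initial degrees: {1:2, 2:2, 3:1, 4:1, 5:2, 6:3, 7:2, 8:1, 9:1, 10:3, 11:2, 12:2}
Step 1: smallest deg-1 vertex = 3, p_1 = 5. Add edge {3,5}. Now deg[3]=0, deg[5]=1.
Step 2: smallest deg-1 vertex = 4, p_2 = 10. Add edge {4,10}. Now deg[4]=0, deg[10]=2.
Step 3: smallest deg-1 vertex = 5, p_3 = 2. Add edge {2,5}. Now deg[5]=0, deg[2]=1.
Step 4: smallest deg-1 vertex = 2, p_4 = 7. Add edge {2,7}. Now deg[2]=0, deg[7]=1.
Step 5: smallest deg-1 vertex = 7, p_5 = 12. Add edge {7,12}. Now deg[7]=0, deg[12]=1.
Step 6: smallest deg-1 vertex = 8, p_6 = 10. Add edge {8,10}. Now deg[8]=0, deg[10]=1.
Step 7: smallest deg-1 vertex = 9, p_7 = 1. Add edge {1,9}. Now deg[9]=0, deg[1]=1.
Step 8: smallest deg-1 vertex = 1, p_8 = 11. Add edge {1,11}. Now deg[1]=0, deg[11]=1.
Step 9: smallest deg-1 vertex = 10, p_9 = 6. Add edge {6,10}. Now deg[10]=0, deg[6]=2.
Step 10: smallest deg-1 vertex = 11, p_10 = 6. Add edge {6,11}. Now deg[11]=0, deg[6]=1.
Final: two remaining deg-1 vertices are 6, 12. Add edge {6,12}.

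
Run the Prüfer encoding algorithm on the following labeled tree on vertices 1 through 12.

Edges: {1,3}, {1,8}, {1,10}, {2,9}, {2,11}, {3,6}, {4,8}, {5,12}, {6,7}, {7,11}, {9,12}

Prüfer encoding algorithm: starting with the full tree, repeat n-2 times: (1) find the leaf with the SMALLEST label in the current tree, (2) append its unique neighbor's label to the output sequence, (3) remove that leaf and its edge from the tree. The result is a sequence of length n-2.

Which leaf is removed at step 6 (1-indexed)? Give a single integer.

Answer: 3

Derivation:
Step 1: current leaves = {4,5,10}. Remove leaf 4 (neighbor: 8).
Step 2: current leaves = {5,8,10}. Remove leaf 5 (neighbor: 12).
Step 3: current leaves = {8,10,12}. Remove leaf 8 (neighbor: 1).
Step 4: current leaves = {10,12}. Remove leaf 10 (neighbor: 1).
Step 5: current leaves = {1,12}. Remove leaf 1 (neighbor: 3).
Step 6: current leaves = {3,12}. Remove leaf 3 (neighbor: 6).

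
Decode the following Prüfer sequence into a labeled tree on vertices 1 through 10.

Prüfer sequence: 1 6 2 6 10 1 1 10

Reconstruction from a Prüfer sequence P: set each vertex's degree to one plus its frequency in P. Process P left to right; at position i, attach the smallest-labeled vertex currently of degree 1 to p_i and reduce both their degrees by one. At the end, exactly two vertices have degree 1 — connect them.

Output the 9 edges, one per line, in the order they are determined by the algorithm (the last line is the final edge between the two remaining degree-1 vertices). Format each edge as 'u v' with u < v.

Initial degrees: {1:4, 2:2, 3:1, 4:1, 5:1, 6:3, 7:1, 8:1, 9:1, 10:3}
Step 1: smallest deg-1 vertex = 3, p_1 = 1. Add edge {1,3}. Now deg[3]=0, deg[1]=3.
Step 2: smallest deg-1 vertex = 4, p_2 = 6. Add edge {4,6}. Now deg[4]=0, deg[6]=2.
Step 3: smallest deg-1 vertex = 5, p_3 = 2. Add edge {2,5}. Now deg[5]=0, deg[2]=1.
Step 4: smallest deg-1 vertex = 2, p_4 = 6. Add edge {2,6}. Now deg[2]=0, deg[6]=1.
Step 5: smallest deg-1 vertex = 6, p_5 = 10. Add edge {6,10}. Now deg[6]=0, deg[10]=2.
Step 6: smallest deg-1 vertex = 7, p_6 = 1. Add edge {1,7}. Now deg[7]=0, deg[1]=2.
Step 7: smallest deg-1 vertex = 8, p_7 = 1. Add edge {1,8}. Now deg[8]=0, deg[1]=1.
Step 8: smallest deg-1 vertex = 1, p_8 = 10. Add edge {1,10}. Now deg[1]=0, deg[10]=1.
Final: two remaining deg-1 vertices are 9, 10. Add edge {9,10}.

Answer: 1 3
4 6
2 5
2 6
6 10
1 7
1 8
1 10
9 10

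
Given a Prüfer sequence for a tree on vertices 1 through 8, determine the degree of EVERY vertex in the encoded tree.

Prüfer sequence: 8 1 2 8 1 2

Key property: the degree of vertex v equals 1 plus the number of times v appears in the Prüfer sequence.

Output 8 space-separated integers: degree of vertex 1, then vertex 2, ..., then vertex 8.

Answer: 3 3 1 1 1 1 1 3

Derivation:
p_1 = 8: count[8] becomes 1
p_2 = 1: count[1] becomes 1
p_3 = 2: count[2] becomes 1
p_4 = 8: count[8] becomes 2
p_5 = 1: count[1] becomes 2
p_6 = 2: count[2] becomes 2
Degrees (1 + count): deg[1]=1+2=3, deg[2]=1+2=3, deg[3]=1+0=1, deg[4]=1+0=1, deg[5]=1+0=1, deg[6]=1+0=1, deg[7]=1+0=1, deg[8]=1+2=3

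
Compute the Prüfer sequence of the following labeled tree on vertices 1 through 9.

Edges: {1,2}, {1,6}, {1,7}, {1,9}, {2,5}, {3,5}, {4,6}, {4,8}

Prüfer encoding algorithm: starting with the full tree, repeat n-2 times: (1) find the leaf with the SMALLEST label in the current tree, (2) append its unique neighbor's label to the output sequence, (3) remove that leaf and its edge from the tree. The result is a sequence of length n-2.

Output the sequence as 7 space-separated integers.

Answer: 5 2 1 1 4 6 1

Derivation:
Step 1: leaves = {3,7,8,9}. Remove smallest leaf 3, emit neighbor 5.
Step 2: leaves = {5,7,8,9}. Remove smallest leaf 5, emit neighbor 2.
Step 3: leaves = {2,7,8,9}. Remove smallest leaf 2, emit neighbor 1.
Step 4: leaves = {7,8,9}. Remove smallest leaf 7, emit neighbor 1.
Step 5: leaves = {8,9}. Remove smallest leaf 8, emit neighbor 4.
Step 6: leaves = {4,9}. Remove smallest leaf 4, emit neighbor 6.
Step 7: leaves = {6,9}. Remove smallest leaf 6, emit neighbor 1.
Done: 2 vertices remain (1, 9). Sequence = [5 2 1 1 4 6 1]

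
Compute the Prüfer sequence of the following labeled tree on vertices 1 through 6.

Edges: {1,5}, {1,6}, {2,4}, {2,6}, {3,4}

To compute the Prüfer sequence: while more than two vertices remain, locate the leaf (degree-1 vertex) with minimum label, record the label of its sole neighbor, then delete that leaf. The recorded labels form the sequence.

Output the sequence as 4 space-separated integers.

Step 1: leaves = {3,5}. Remove smallest leaf 3, emit neighbor 4.
Step 2: leaves = {4,5}. Remove smallest leaf 4, emit neighbor 2.
Step 3: leaves = {2,5}. Remove smallest leaf 2, emit neighbor 6.
Step 4: leaves = {5,6}. Remove smallest leaf 5, emit neighbor 1.
Done: 2 vertices remain (1, 6). Sequence = [4 2 6 1]

Answer: 4 2 6 1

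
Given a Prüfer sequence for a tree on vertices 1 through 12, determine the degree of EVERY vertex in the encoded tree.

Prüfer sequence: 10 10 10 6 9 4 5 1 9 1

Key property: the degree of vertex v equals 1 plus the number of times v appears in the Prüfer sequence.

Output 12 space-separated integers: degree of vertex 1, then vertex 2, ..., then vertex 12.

Answer: 3 1 1 2 2 2 1 1 3 4 1 1

Derivation:
p_1 = 10: count[10] becomes 1
p_2 = 10: count[10] becomes 2
p_3 = 10: count[10] becomes 3
p_4 = 6: count[6] becomes 1
p_5 = 9: count[9] becomes 1
p_6 = 4: count[4] becomes 1
p_7 = 5: count[5] becomes 1
p_8 = 1: count[1] becomes 1
p_9 = 9: count[9] becomes 2
p_10 = 1: count[1] becomes 2
Degrees (1 + count): deg[1]=1+2=3, deg[2]=1+0=1, deg[3]=1+0=1, deg[4]=1+1=2, deg[5]=1+1=2, deg[6]=1+1=2, deg[7]=1+0=1, deg[8]=1+0=1, deg[9]=1+2=3, deg[10]=1+3=4, deg[11]=1+0=1, deg[12]=1+0=1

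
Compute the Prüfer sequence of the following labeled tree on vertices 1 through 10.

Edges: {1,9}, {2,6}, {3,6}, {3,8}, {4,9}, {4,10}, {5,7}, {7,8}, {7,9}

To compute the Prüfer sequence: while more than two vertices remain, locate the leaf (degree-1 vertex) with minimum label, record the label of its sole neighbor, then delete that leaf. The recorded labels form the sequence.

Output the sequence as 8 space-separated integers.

Step 1: leaves = {1,2,5,10}. Remove smallest leaf 1, emit neighbor 9.
Step 2: leaves = {2,5,10}. Remove smallest leaf 2, emit neighbor 6.
Step 3: leaves = {5,6,10}. Remove smallest leaf 5, emit neighbor 7.
Step 4: leaves = {6,10}. Remove smallest leaf 6, emit neighbor 3.
Step 5: leaves = {3,10}. Remove smallest leaf 3, emit neighbor 8.
Step 6: leaves = {8,10}. Remove smallest leaf 8, emit neighbor 7.
Step 7: leaves = {7,10}. Remove smallest leaf 7, emit neighbor 9.
Step 8: leaves = {9,10}. Remove smallest leaf 9, emit neighbor 4.
Done: 2 vertices remain (4, 10). Sequence = [9 6 7 3 8 7 9 4]

Answer: 9 6 7 3 8 7 9 4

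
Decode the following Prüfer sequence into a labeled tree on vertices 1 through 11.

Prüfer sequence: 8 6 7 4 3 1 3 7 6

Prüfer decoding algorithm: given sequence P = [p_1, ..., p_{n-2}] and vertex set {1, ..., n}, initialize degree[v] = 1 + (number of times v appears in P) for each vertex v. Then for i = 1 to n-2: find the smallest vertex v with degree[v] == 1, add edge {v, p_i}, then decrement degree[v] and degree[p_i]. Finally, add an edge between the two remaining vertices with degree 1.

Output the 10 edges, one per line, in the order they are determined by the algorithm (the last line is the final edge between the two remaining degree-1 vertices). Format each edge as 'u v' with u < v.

Answer: 2 8
5 6
7 8
4 9
3 4
1 10
1 3
3 7
6 7
6 11

Derivation:
Initial degrees: {1:2, 2:1, 3:3, 4:2, 5:1, 6:3, 7:3, 8:2, 9:1, 10:1, 11:1}
Step 1: smallest deg-1 vertex = 2, p_1 = 8. Add edge {2,8}. Now deg[2]=0, deg[8]=1.
Step 2: smallest deg-1 vertex = 5, p_2 = 6. Add edge {5,6}. Now deg[5]=0, deg[6]=2.
Step 3: smallest deg-1 vertex = 8, p_3 = 7. Add edge {7,8}. Now deg[8]=0, deg[7]=2.
Step 4: smallest deg-1 vertex = 9, p_4 = 4. Add edge {4,9}. Now deg[9]=0, deg[4]=1.
Step 5: smallest deg-1 vertex = 4, p_5 = 3. Add edge {3,4}. Now deg[4]=0, deg[3]=2.
Step 6: smallest deg-1 vertex = 10, p_6 = 1. Add edge {1,10}. Now deg[10]=0, deg[1]=1.
Step 7: smallest deg-1 vertex = 1, p_7 = 3. Add edge {1,3}. Now deg[1]=0, deg[3]=1.
Step 8: smallest deg-1 vertex = 3, p_8 = 7. Add edge {3,7}. Now deg[3]=0, deg[7]=1.
Step 9: smallest deg-1 vertex = 7, p_9 = 6. Add edge {6,7}. Now deg[7]=0, deg[6]=1.
Final: two remaining deg-1 vertices are 6, 11. Add edge {6,11}.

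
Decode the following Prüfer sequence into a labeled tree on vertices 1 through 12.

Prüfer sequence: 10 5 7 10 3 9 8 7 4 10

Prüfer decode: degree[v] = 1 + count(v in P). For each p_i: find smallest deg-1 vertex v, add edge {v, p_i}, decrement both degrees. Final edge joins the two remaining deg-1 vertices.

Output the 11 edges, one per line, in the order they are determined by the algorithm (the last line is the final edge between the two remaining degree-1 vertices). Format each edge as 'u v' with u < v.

Answer: 1 10
2 5
5 7
6 10
3 11
3 9
8 9
7 8
4 7
4 10
10 12

Derivation:
Initial degrees: {1:1, 2:1, 3:2, 4:2, 5:2, 6:1, 7:3, 8:2, 9:2, 10:4, 11:1, 12:1}
Step 1: smallest deg-1 vertex = 1, p_1 = 10. Add edge {1,10}. Now deg[1]=0, deg[10]=3.
Step 2: smallest deg-1 vertex = 2, p_2 = 5. Add edge {2,5}. Now deg[2]=0, deg[5]=1.
Step 3: smallest deg-1 vertex = 5, p_3 = 7. Add edge {5,7}. Now deg[5]=0, deg[7]=2.
Step 4: smallest deg-1 vertex = 6, p_4 = 10. Add edge {6,10}. Now deg[6]=0, deg[10]=2.
Step 5: smallest deg-1 vertex = 11, p_5 = 3. Add edge {3,11}. Now deg[11]=0, deg[3]=1.
Step 6: smallest deg-1 vertex = 3, p_6 = 9. Add edge {3,9}. Now deg[3]=0, deg[9]=1.
Step 7: smallest deg-1 vertex = 9, p_7 = 8. Add edge {8,9}. Now deg[9]=0, deg[8]=1.
Step 8: smallest deg-1 vertex = 8, p_8 = 7. Add edge {7,8}. Now deg[8]=0, deg[7]=1.
Step 9: smallest deg-1 vertex = 7, p_9 = 4. Add edge {4,7}. Now deg[7]=0, deg[4]=1.
Step 10: smallest deg-1 vertex = 4, p_10 = 10. Add edge {4,10}. Now deg[4]=0, deg[10]=1.
Final: two remaining deg-1 vertices are 10, 12. Add edge {10,12}.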